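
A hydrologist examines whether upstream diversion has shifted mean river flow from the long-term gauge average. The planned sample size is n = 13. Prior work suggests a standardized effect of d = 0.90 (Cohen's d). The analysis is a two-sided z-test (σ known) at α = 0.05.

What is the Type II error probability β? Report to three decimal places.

Noncentrality parameter: δ = d·√n = 0.90 × √13 = 3.2450
Critical value for a two-sided test at α = 0.05: z_{α/2} = 1.960.
Power = Φ(δ − 1.960) + Φ(−δ − 1.960) = Φ(1.285) + Φ(-5.205) = 0.9006 + 0.0000 = 0.9006.
Type II error: β = 1 − power = 1 − 0.9006 = 0.0994.

β ≈ 0.099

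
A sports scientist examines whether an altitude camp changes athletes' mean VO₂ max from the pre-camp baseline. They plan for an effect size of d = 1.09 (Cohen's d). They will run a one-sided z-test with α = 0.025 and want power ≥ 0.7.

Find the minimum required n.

For power 0.7 need Φ(δ − z_{0.025}) = 0.7, so δ = z_{0.025} + z_{0.30} = 1.960 + 0.524 = 2.484.
δ = d·√n ⇒ n = (δ/d)² = (2.484 / 1.09)² = 5.19.
Round up to the next whole unit.

n = 6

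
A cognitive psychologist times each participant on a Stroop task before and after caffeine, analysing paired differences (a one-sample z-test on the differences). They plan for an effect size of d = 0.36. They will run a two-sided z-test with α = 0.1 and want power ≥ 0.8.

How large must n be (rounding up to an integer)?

n = 48

Set Φ(δ − 1.645) = 0.8; then δ − 1.645 = Φ⁻¹(0.8) = 0.842, giving δ = 2.486.
(The Φ(−δ − z_{α/2}) term is vanishingly small for δ > 0 and is dropped in the standard sample-size formula.)
δ = d·√n ⇒ n = (δ/d)² = (2.486 / 0.36)² = 47.70.
Rounding up, n = 48.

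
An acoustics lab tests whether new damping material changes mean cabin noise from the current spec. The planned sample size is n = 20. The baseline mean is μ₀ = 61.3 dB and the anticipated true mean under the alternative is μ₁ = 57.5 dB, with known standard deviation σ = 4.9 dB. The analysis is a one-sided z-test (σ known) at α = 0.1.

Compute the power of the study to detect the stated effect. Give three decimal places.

Power ≈ 0.986

Standardized effect: d = |μ₁ − μ₀| / σ = |57.5 − 61.3| / 4.9 = 0.7755
Noncentrality parameter: δ = d·√n = 0.7755 × √20 = 3.4682
Critical value for a one-sided test at α = 0.1: z_α = 1.282.
Power = Φ(δ − 1.282) = Φ(2.187) = 0.9856.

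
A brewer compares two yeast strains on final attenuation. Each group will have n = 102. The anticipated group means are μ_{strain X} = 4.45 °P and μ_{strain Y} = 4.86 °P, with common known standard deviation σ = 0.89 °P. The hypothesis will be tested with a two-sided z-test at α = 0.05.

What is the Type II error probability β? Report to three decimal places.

Standardized effect: d = |μ_{strain X} − μ_{strain Y}| / σ = |4.45 − 4.86| / 0.89 = 0.4607
Noncentrality parameter: δ = d·√(n/2) = 0.4607 × √(102/2) = 3.2899
Critical value for a two-sided test at α = 0.05: z_{α/2} = 1.960.
Power = Φ(δ − 1.960) + Φ(−δ − 1.960) = Φ(1.330) + Φ(-5.250) = 0.9082 + 0.0000 = 0.9082.
Type II error: β = 1 − power = 1 − 0.9082 = 0.0918.

β ≈ 0.092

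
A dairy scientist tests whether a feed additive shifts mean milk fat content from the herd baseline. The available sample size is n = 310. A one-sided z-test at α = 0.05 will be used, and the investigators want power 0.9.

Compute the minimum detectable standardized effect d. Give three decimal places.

d ≈ 0.166

Required noncentrality: δ = z_{0.05} + z_{0.10} = 1.645 + 1.282 = 2.926.
δ = d·√n ⇒ d = δ/√n = 2.926/√310 = 0.1662.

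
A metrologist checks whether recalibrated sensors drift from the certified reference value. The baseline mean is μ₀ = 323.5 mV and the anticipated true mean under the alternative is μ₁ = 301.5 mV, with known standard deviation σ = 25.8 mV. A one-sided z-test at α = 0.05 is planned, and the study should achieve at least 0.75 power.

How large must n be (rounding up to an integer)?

Standardized effect: d = |μ₁ − μ₀| / σ = |301.5 − 323.5| / 25.8 = 0.8527
Set Φ(δ − 1.645) = 0.75; then δ − 1.645 = Φ⁻¹(0.75) = 0.674, giving δ = 2.319.
δ = d·√n ⇒ n = (δ/d)² = (2.319 / 0.8527)² = 7.40.
Round up to the next whole unit.

n = 8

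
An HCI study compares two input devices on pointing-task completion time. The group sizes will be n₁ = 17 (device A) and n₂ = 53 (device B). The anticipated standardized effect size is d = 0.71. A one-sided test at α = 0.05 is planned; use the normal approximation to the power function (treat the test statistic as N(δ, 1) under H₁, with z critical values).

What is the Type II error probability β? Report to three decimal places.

β ≈ 0.183

Noncentrality parameter: δ = d / √(1/n₁ + 1/n₂) = 0.71 / √(1/17 + 1/53) = 2.5473
One-sided α = 0.05 → critical value z_{0.05} = 1.645.
Power = Φ(δ − 1.645) = Φ(0.902) = 0.8166.
Type II error: β = 1 − power = 1 − 0.8166 = 0.1834.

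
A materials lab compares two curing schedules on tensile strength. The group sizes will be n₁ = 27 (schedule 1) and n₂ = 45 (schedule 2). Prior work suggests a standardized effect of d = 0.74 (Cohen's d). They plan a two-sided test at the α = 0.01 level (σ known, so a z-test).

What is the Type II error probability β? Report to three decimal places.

Noncentrality parameter: δ = d / √(1/n₁ + 1/n₂) = 0.74 / √(1/27 + 1/45) = 3.0399
Two-sided α = 0.01 → critical value z_{0.005} = 2.576.
Power = Φ(δ − 2.576) + Φ(−δ − 2.576) = Φ(0.464) + Φ(-5.616) = 0.6787 + 0.0000 = 0.6787.
Type II error: β = 1 − power = 1 − 0.6787 = 0.3213.

β ≈ 0.321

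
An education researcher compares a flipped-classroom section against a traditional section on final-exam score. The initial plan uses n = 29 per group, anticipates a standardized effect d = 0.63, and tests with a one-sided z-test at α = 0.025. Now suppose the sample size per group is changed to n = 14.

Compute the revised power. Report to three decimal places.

Power ≈ 0.385

With n = 14 per group: δ = d·√(n/2) = 0.63 × √(14/2) = 1.6668. Critical value z_{0.025} = 1.960.
Revised power = Φ(δ − 1.960) = Φ(-0.293) = 0.3847.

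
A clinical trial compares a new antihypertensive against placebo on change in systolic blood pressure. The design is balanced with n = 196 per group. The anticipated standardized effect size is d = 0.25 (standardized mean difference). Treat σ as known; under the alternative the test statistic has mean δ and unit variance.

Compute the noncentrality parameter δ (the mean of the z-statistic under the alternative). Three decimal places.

The noncentrality parameter scales effect size by the design's sample-size factor: δ = d·√(n/2) = 0.25 × √(196/2) = 2.4749

δ ≈ 2.475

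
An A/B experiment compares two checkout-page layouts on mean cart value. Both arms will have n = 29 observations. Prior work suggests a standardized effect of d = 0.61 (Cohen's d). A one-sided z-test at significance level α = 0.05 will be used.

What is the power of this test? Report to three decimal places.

Power ≈ 0.751

Noncentrality parameter: δ = d·√(n/2) = 0.61 × √(29/2) = 2.3228
Critical value for a one-sided test at α = 0.05: z_α = 1.645.
Power = Φ(δ − 1.645) = Φ(0.678) = 0.7511.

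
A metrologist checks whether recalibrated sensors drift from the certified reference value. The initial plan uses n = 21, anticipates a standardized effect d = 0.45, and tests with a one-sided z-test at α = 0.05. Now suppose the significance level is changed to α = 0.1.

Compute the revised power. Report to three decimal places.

Power ≈ 0.782

δ = d·√n = 0.45 × √21 = 2.0622 (unchanged). New critical value: z_{0.1} = 1.282.
Revised power = P(Z > 1.282 − δ) = Φ(0.781) = 0.7825.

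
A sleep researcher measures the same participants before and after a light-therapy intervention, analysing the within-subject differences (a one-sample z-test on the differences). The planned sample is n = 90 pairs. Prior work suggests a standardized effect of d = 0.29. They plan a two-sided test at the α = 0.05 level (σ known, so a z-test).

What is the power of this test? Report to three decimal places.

Power ≈ 0.786

Noncentrality parameter: δ = d·√n = 0.29 × √90 = 2.7512
Critical value for a two-sided test at α = 0.05: z_{α/2} = 1.960.
Power = Φ(δ − 1.960) + Φ(−δ − 1.960) = Φ(0.791) + Φ(-4.711) = 0.7856 + 0.0000 = 0.7856.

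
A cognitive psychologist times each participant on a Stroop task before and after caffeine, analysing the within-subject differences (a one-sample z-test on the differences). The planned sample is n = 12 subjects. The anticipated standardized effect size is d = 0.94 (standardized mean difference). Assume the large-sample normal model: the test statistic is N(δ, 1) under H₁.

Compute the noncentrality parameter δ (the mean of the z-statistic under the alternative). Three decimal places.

δ ≈ 3.256

δ = d·√n = 0.94 × √12 = 3.2563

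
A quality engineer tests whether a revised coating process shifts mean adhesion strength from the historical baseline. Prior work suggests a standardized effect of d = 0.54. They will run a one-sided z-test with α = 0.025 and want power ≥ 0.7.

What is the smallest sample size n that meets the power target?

n = 22

For power 0.7 need Φ(δ − z_{0.025}) = 0.7, so δ = z_{0.025} + z_{0.30} = 1.960 + 0.524 = 2.484.
δ = d·√n ⇒ n = (δ/d)² = (2.484 / 0.54)² = 21.17.
Round up to the next whole unit.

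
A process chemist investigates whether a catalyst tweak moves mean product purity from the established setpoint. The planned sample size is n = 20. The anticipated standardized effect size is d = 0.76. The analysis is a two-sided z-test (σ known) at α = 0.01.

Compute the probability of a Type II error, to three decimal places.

Noncentrality parameter: δ = d·√n = 0.76 × √20 = 3.3988
Critical value for a two-sided test at α = 0.01: z_{α/2} = 2.576.
Power = Φ(δ − 2.576) + Φ(−δ − 2.576) = Φ(0.823) + Φ(-5.975) = 0.7947 + 0.0000 = 0.7947.
Type II error: β = 1 − power = 1 − 0.7947 = 0.2053.

β ≈ 0.205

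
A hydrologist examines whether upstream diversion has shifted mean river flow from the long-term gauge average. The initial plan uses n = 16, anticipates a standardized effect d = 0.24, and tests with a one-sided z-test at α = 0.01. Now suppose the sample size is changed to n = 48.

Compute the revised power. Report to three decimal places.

With n = 48: δ = d·√n = 0.24 × √48 = 1.6628. Critical value z_{0.01} = 2.326.
Revised power = Φ(δ − 2.326) = Φ(-0.664) = 0.2535.

Power ≈ 0.253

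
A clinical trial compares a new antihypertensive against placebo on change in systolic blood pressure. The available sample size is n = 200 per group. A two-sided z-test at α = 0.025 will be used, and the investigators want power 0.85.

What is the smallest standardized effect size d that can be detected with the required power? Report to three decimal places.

d ≈ 0.328

Required noncentrality: δ = z_{0.0125} + z_{0.15} = 2.241 + 1.036 = 3.278.
(The second rejection-region term Φ(−δ − z_{α/2}) is negligible and dropped.)
δ = d·√(n/2) ⇒ d = δ/√(n/2) = 3.278/√(200/2) = 0.3278.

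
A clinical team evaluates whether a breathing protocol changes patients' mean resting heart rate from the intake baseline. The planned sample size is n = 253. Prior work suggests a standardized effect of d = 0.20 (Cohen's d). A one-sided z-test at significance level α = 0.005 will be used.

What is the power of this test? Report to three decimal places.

Power ≈ 0.728

Noncentrality parameter: λ = d·√n = 0.20 × √253 = 3.1812
Critical value for a one-sided test at α = 0.005: z_α = 2.576.
Power = P(Z > 2.576 − λ) = Φ(0.605) = 0.7275.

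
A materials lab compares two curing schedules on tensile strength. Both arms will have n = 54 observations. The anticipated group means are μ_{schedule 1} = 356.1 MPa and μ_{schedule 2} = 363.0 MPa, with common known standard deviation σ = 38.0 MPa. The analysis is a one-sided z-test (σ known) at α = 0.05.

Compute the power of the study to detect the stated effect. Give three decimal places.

Power ≈ 0.242

Standardized effect: d = |μ_{schedule 1} − μ_{schedule 2}| / σ = |356.1 − 363.0| / 38.0 = 0.1816
Noncentrality parameter: δ = d·√(n/2) = 0.1816 × √(54/2) = 0.9435
One-sided α = 0.05 → critical value z_{0.05} = 1.645.
Power = P(Z > 1.645 − δ) = Φ(-0.701) = 0.2415.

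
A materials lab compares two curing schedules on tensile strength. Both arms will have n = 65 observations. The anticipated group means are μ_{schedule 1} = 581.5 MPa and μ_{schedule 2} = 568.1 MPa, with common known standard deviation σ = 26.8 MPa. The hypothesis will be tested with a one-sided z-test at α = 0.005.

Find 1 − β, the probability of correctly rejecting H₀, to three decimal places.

Standardized effect: d = |μ_{schedule 1} − μ_{schedule 2}| / σ = |581.5 − 568.1| / 26.8 = 0.5000
Noncentrality parameter: δ = d·√(n/2) = 0.5000 × √(65/2) = 2.8504
Critical value for a one-sided test at α = 0.005: z_α = 2.576.
Power = Φ(δ − 2.576) = Φ(0.275) = 0.6082.

Power ≈ 0.608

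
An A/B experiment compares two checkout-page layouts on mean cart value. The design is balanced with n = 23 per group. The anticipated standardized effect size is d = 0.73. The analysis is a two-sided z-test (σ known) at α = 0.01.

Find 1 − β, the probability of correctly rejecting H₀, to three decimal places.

Noncentrality parameter: δ = d·√(n/2) = 0.73 × √(23/2) = 2.4756
Critical value for a two-sided test at α = 0.01: z_{α/2} = 2.576.
Power = Φ(δ − 2.576) + Φ(−δ − 2.576) = Φ(-0.100) + Φ(-5.051) = 0.4601 + 0.0000 = 0.4601.

Power ≈ 0.460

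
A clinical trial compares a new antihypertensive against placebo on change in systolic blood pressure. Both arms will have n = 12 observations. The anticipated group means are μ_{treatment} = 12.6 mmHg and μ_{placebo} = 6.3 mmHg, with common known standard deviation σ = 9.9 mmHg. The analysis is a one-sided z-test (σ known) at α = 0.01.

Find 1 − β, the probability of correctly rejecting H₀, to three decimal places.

Power ≈ 0.221

Standardized effect: d = |μ_{treatment} − μ_{placebo}| / σ = |12.6 − 6.3| / 9.9 = 0.6364
Noncentrality parameter: δ = d·√(n/2) = 0.6364 × √(12/2) = 1.5588
One-sided α = 0.01 → critical value z_{0.01} = 2.326.
Power = Φ(δ − 2.326) = Φ(-0.768) = 0.2214.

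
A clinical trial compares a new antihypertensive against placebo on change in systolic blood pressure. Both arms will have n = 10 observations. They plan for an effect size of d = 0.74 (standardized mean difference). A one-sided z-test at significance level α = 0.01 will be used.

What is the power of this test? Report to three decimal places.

Power ≈ 0.251

Noncentrality parameter: δ = d·√(n/2) = 0.74 × √(10/2) = 1.6547
One-sided α = 0.01 → critical value z_{0.01} = 2.326.
Power = Φ(δ − 2.326) = Φ(-0.672) = 0.2509.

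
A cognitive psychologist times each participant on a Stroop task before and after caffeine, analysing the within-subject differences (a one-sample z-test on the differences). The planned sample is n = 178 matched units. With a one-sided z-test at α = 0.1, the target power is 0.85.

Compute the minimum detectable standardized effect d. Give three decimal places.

d ≈ 0.174

Required noncentrality: δ = z_{0.1} + z_{0.15} = 1.282 + 1.036 = 2.318.
δ = d·√n ⇒ d = δ/√n = 2.318/√178 = 0.1737.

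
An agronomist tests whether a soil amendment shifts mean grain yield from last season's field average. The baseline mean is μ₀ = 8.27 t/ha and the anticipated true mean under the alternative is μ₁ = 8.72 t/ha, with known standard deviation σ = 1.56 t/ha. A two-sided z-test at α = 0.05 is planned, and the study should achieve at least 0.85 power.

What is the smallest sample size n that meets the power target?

n = 108

Standardized effect: d = |μ₁ − μ₀| / σ = |8.72 − 8.27| / 1.56 = 0.2885
For power 0.85 need Φ(δ − z_{0.025}) = 0.85, so δ = z_{0.025} + z_{0.15} = 1.960 + 1.036 = 2.996.
(The Φ(−δ − z_{α/2}) term is vanishingly small for δ > 0 and is dropped in the standard sample-size formula.)
δ = d·√n ⇒ n = (δ/d)² = (2.996 / 0.2885)² = 107.90.
Round up to the next whole unit.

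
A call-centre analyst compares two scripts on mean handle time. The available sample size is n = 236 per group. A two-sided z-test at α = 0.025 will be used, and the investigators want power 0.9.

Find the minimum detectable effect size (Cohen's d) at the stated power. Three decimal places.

d ≈ 0.324

Required noncentrality: δ = z_{0.0125} + z_{0.10} = 2.241 + 1.282 = 3.523.
(The second rejection-region term Φ(−δ − z_{α/2}) is negligible and dropped.)
δ = d·√(n/2) ⇒ d = δ/√(n/2) = 3.523/√(236/2) = 0.3243.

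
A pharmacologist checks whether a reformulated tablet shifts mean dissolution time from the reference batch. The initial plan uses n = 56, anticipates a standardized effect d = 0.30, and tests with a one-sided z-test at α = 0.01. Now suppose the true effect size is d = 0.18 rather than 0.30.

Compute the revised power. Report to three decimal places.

With d = 0.18: δ = d·√n = 0.18 × √56 = 1.3470. Critical value z_{0.01} = 2.326.
Revised power = P(Z > 2.326 − δ) = Φ(-0.979) = 0.1637.

Power ≈ 0.164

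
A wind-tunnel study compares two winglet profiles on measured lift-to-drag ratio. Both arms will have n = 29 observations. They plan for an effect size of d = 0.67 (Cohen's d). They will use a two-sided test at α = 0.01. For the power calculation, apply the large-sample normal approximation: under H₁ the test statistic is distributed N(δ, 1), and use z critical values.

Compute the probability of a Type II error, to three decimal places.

Noncentrality parameter: δ = d·√(n/2) = 0.67 × √(29/2) = 2.5513
Two-sided α = 0.01 → critical value z_{0.005} = 2.576.
Power = Φ(δ − 2.576) + Φ(−δ − 2.576) = Φ(-0.025) + Φ(-5.127) = 0.4902 + 0.0000 = 0.4902.
Type II error: β = 1 − power = 1 − 0.4902 = 0.5098.

β ≈ 0.510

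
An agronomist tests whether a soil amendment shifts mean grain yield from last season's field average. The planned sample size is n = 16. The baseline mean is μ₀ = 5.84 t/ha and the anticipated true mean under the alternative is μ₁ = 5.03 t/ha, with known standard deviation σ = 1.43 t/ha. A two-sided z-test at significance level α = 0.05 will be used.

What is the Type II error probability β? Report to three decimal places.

Standardized effect: d = |μ₁ − μ₀| / σ = |5.03 − 5.84| / 1.43 = 0.5664
Noncentrality parameter: δ = d·√n = 0.5664 × √16 = 2.2657
Two-sided α = 0.05 → critical value z_{0.025} = 1.960.
Power = Φ(δ − 1.960) + Φ(−δ − 1.960) = Φ(0.306) + Φ(-4.226) = 0.6201 + 0.0000 = 0.6201.
Type II error: β = 1 − power = 1 − 0.6201 = 0.3799.

β ≈ 0.380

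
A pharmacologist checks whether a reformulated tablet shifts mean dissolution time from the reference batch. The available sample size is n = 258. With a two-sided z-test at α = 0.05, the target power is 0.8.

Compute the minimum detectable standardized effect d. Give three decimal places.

Need Φ(δ − 1.960) = 0.8, so δ = 1.960 + 0.842 = 2.802.
(The second rejection-region term Φ(−δ − z_{α/2}) is negligible and dropped.)
δ = d·√n ⇒ d = δ/√n = 2.802/√258 = 0.1744.

d ≈ 0.174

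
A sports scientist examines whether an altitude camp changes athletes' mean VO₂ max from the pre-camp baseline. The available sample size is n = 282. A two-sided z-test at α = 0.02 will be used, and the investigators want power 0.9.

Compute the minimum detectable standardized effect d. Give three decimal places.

Need Φ(δ − 2.326) = 0.9, so δ = 2.326 + 1.282 = 3.608.
(Lower-tail contribution to power is negligible for δ > 0.)
δ = d·√n ⇒ d = δ/√n = 3.608/√282 = 0.2148.

d ≈ 0.215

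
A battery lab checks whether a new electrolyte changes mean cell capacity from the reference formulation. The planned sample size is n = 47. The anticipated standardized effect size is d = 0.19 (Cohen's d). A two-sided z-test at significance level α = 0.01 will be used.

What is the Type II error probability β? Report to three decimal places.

β ≈ 0.898

Noncentrality parameter: δ = d·√n = 0.19 × √47 = 1.3026
Critical value for a two-sided test at α = 0.01: z_{α/2} = 2.576.
Power = Φ(δ − 2.576) + Φ(−δ − 2.576) = Φ(-1.273) + Φ(-3.878) = 0.1015 + 0.0001 = 0.1015.
Type II error: β = 1 − power = 1 − 0.1015 = 0.8985.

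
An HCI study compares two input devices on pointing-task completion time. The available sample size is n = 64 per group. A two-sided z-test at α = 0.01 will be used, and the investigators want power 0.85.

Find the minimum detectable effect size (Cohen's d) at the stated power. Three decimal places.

d ≈ 0.639

Required noncentrality: δ = z_{0.005} + z_{0.15} = 2.576 + 1.036 = 3.612.
(Lower-tail contribution to power is negligible for δ > 0.)
δ = d·√(n/2) ⇒ d = δ/√(n/2) = 3.612/√(64/2) = 0.6386.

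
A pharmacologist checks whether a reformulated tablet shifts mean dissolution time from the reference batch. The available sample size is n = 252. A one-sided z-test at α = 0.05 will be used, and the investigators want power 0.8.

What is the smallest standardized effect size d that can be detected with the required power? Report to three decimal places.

d ≈ 0.157

Need Φ(δ − 1.645) = 0.8, so δ = 1.645 + 0.842 = 2.486.
δ = d·√n ⇒ d = δ/√n = 2.486/√252 = 0.1566.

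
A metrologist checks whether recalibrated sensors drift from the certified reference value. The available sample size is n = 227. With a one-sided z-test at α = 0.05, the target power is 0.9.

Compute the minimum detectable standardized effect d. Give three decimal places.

d ≈ 0.194

Required noncentrality: δ = z_{0.05} + z_{0.10} = 1.645 + 1.282 = 2.926.
δ = d·√n ⇒ d = δ/√n = 2.926/√227 = 0.1942.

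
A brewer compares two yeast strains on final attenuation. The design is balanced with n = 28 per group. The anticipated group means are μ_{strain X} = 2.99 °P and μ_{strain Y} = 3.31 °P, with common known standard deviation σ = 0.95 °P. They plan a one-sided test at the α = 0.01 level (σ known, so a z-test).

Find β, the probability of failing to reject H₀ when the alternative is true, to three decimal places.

β ≈ 0.857

Standardized effect: d = |μ_{strain X} − μ_{strain Y}| / σ = |2.99 − 3.31| / 0.95 = 0.3368
Noncentrality parameter: δ = d·√(n/2) = 0.3368 × √(28/2) = 1.2603
One-sided α = 0.01 → critical value z_{0.01} = 2.326.
Power = Φ(δ − 2.326) = Φ(-1.066) = 0.1432.
Type II error: β = 1 − power = 1 − 0.1432 = 0.8568.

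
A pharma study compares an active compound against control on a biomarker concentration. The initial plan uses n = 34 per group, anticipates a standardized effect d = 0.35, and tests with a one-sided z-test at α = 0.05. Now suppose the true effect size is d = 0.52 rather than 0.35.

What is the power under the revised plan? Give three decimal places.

Power ≈ 0.691

With d = 0.52: δ = d·√(n/2) = 0.52 × √(34/2) = 2.1440. Critical value z_{0.05} = 1.645.
Revised power = P(Z > 1.645 − δ) = Φ(0.499) = 0.6912.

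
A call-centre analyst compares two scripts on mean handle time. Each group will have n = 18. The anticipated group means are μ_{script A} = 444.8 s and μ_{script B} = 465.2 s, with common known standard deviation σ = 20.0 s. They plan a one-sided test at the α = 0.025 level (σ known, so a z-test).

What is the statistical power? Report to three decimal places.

Standardized effect: d = |μ_{script A} − μ_{script B}| / σ = |444.8 − 465.2| / 20.0 = 1.0200
Noncentrality parameter: δ = d·√(n/2) = 1.0200 × √(18/2) = 3.0600
One-sided α = 0.025 → critical value z_{0.025} = 1.960.
Power = Φ(δ − 1.960) = Φ(1.100) = 0.8643.

Power ≈ 0.864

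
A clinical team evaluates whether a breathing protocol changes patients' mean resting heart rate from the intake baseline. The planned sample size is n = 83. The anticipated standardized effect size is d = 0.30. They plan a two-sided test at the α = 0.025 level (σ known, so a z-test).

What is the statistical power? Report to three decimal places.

Noncentrality parameter: δ = d·√n = 0.30 × √83 = 2.7331
Two-sided α = 0.025 → critical value z_{0.0125} = 2.241.
Power = Φ(δ − 2.241) + Φ(−δ − 2.241) = Φ(0.492) + Φ(-4.975) = 0.6885 + 0.0000 = 0.6885.

Power ≈ 0.689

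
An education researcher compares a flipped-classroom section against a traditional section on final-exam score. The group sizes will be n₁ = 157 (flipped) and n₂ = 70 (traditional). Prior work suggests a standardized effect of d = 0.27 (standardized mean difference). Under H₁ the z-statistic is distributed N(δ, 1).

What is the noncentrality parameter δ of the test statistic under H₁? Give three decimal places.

The noncentrality parameter scales effect size by the design's sample-size factor: δ = d / √(1/n₁ + 1/n₂) = 0.27 / √(1/157 + 1/70) = 1.8787

δ ≈ 1.879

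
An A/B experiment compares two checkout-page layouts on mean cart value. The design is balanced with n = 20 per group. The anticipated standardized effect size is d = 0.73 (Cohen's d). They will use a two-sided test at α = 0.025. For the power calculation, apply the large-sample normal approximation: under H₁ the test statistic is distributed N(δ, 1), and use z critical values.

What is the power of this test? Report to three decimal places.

Noncentrality parameter: δ = d·√(n/2) = 0.73 × √(20/2) = 2.3085
Critical value for a two-sided test at α = 0.025: z_{α/2} = 2.241.
Power = Φ(δ − 2.241) + Φ(−δ − 2.241) = Φ(0.067) + Φ(-4.550) = 0.5267 + 0.0000 = 0.5267.

Power ≈ 0.527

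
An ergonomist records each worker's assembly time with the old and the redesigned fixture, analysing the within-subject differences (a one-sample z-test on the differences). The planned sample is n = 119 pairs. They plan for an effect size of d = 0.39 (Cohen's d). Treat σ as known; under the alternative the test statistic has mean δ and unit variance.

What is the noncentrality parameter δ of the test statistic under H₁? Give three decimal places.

δ ≈ 4.254

The noncentrality parameter scales effect size by the design's sample-size factor: δ = d·√n = 0.39 × √119 = 4.2544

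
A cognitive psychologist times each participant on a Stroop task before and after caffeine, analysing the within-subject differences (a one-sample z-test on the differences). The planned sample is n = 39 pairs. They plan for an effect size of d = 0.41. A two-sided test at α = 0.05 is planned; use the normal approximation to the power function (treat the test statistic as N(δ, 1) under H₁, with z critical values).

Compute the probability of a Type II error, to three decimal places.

β ≈ 0.274

Noncentrality parameter: δ = d·√n = 0.41 × √39 = 2.5604
Critical value for a two-sided test at α = 0.05: z_{α/2} = 1.960.
Power = Φ(δ − 1.960) + Φ(−δ − 1.960) = Φ(0.600) + Φ(-4.520) = 0.7259 + 0.0000 = 0.7259.
Type II error: β = 1 − power = 1 − 0.7259 = 0.2741.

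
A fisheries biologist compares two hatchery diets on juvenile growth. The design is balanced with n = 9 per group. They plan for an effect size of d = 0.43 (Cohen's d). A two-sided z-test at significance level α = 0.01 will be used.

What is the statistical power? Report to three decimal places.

Noncentrality parameter: δ = d·√(n/2) = 0.43 × √(9/2) = 0.9122
Critical value for a two-sided test at α = 0.01: z_{α/2} = 2.576.
Power = Φ(δ − 2.576) + Φ(−δ − 2.576) = Φ(-1.664) + Φ(-3.488) = 0.0481 + 0.0002 = 0.0483.

Power ≈ 0.048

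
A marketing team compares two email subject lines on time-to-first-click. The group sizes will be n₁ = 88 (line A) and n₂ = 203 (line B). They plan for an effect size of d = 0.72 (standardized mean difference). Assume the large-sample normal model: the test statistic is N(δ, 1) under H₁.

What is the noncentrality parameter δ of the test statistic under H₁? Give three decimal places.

The noncentrality parameter scales effect size by the design's sample-size factor: δ = d / √(1/n₁ + 1/n₂) = 0.72 / √(1/88 + 1/203) = 5.6413

δ ≈ 5.641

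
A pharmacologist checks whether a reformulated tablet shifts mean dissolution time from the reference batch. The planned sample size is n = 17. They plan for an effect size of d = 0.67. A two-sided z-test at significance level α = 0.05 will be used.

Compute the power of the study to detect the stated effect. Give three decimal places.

Noncentrality parameter: δ = d·√n = 0.67 × √17 = 2.7625
Two-sided α = 0.05 → critical value z_{0.025} = 1.960.
Power = Φ(δ − 1.960) + Φ(−δ − 1.960) = Φ(0.803) + Φ(-4.722) = 0.7889 + 0.0000 = 0.7889.

Power ≈ 0.789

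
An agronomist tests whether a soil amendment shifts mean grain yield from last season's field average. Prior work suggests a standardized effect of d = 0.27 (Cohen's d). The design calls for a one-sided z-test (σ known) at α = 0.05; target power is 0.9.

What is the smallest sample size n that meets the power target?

For power 0.9 need Φ(δ − z_{0.05}) = 0.9, so δ = z_{0.05} + z_{0.10} = 1.645 + 1.282 = 2.926.
δ = d·√n ⇒ n = (δ/d)² = (2.926 / 0.27)² = 117.47.
Rounding up, n = 118.

n = 118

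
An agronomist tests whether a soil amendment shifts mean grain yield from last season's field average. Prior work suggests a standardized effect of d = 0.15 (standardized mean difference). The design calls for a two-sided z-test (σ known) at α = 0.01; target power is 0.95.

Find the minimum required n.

For power 0.95 need Φ(δ − z_{0.005}) = 0.95, so δ = z_{0.005} + z_{0.05} = 2.576 + 1.645 = 4.221.
(For δ > 0 the lower-tail rejection region contributes negligibly to power, so the one-term inversion is standard.)
δ = d·√n ⇒ n = (δ/d)² = (4.221 / 0.15)² = 791.74.
Round up to the next whole unit.

n = 792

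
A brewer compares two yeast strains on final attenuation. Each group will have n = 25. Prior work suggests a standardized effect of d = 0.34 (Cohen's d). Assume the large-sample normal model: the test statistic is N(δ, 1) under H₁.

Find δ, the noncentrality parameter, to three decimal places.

δ ≈ 1.202

The noncentrality parameter scales effect size by the design's sample-size factor: δ = d·√(n/2) = 0.34 × √(25/2) = 1.2021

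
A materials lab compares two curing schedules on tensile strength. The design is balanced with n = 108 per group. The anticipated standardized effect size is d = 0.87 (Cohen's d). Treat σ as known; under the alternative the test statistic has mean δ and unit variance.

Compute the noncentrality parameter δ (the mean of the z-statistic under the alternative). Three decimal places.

The noncentrality parameter scales effect size by the design's sample-size factor: δ = d·√(n/2) = 0.87 × √(108/2) = 6.3932

δ ≈ 6.393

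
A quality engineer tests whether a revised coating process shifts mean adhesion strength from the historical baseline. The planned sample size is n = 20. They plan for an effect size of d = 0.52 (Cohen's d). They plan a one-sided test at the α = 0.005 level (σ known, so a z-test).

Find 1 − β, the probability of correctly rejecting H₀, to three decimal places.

Power ≈ 0.401

Noncentrality parameter: δ = d·√n = 0.52 × √20 = 2.3255
One-sided α = 0.005 → critical value z_{0.005} = 2.576.
Power = Φ(δ − 2.576) = Φ(-0.250) = 0.4012.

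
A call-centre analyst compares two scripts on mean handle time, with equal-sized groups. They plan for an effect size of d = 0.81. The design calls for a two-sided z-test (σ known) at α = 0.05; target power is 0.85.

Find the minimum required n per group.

n = 28 per group

For power 0.85 need Φ(δ − z_{0.025}) = 0.85, so δ = z_{0.025} + z_{0.15} = 1.960 + 1.036 = 2.996.
(The Φ(−δ − z_{α/2}) term is vanishingly small for δ > 0 and is dropped in the standard sample-size formula.)
δ = d·√(n/2) ⇒ n = 2(δ/d)² = 2 × (2.996 / 0.81)² = 27.37.
Round up to the next whole unit.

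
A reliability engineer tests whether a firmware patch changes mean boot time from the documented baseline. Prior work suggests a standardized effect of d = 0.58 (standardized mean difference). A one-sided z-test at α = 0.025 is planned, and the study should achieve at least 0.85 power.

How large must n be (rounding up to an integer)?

For power 0.85 need Φ(δ − z_{0.025}) = 0.85, so δ = z_{0.025} + z_{0.15} = 1.960 + 1.036 = 2.996.
δ = d·√n ⇒ n = (δ/d)² = (2.996 / 0.58)² = 26.69.
Rounding up, n = 27.

n = 27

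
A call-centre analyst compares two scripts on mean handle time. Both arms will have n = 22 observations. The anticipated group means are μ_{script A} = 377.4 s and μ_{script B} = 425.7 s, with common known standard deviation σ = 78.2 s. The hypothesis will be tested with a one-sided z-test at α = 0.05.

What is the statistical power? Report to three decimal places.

Standardized effect: d = |μ_{script A} − μ_{script B}| / σ = |377.4 − 425.7| / 78.2 = 0.6176
Noncentrality parameter: δ = d·√(n/2) = 0.6176 × √(22/2) = 2.0485
One-sided α = 0.05 → critical value z_{0.05} = 1.645.
Power = P(Z > 1.645 − δ) = Φ(0.404) = 0.6568.

Power ≈ 0.657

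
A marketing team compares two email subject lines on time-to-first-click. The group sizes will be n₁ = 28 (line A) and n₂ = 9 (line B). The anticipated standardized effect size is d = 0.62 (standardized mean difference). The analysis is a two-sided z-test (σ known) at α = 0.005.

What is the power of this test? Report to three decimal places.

Noncentrality parameter: δ = d / √(1/n₁ + 1/n₂) = 0.62 / √(1/28 + 1/9) = 1.6180
Two-sided α = 0.005 → critical value z_{0.0025} = 2.807.
Power = Φ(δ − 2.807) + Φ(−δ − 2.807) = Φ(-1.189) + Φ(-4.425) = 0.1172 + 0.0000 = 0.1172.

Power ≈ 0.117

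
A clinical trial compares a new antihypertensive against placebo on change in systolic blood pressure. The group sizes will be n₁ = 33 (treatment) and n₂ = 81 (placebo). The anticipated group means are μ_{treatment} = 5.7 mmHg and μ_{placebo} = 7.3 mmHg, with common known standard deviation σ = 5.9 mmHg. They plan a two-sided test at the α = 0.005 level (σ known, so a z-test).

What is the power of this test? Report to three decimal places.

Standardized effect: d = |μ_{treatment} − μ_{placebo}| / σ = |5.7 − 7.3| / 5.9 = 0.2712
Noncentrality parameter: δ = d / √(1/n₁ + 1/n₂) = 0.2712 / √(1/33 + 1/81) = 1.3132
Two-sided α = 0.005 → critical value z_{0.0025} = 2.807.
Power = Φ(δ − 2.807) + Φ(−δ − 2.807) = Φ(-1.494) + Φ(-4.120) = 0.0676 + 0.0000 = 0.0676.

Power ≈ 0.068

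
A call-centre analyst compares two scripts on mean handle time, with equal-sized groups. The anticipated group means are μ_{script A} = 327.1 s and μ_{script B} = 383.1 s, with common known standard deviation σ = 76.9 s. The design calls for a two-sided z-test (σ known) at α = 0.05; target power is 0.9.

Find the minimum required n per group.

n = 40 per group

Standardized effect: d = |μ_{script A} − μ_{script B}| / σ = |327.1 − 383.1| / 76.9 = 0.7282
For power 0.9 need Φ(δ − z_{0.025}) = 0.9, so δ = z_{0.025} + z_{0.10} = 1.960 + 1.282 = 3.242.
(For δ > 0 the lower-tail rejection region contributes negligibly to power, so the one-term inversion is standard.)
δ = d·√(n/2) ⇒ n = 2(δ/d)² = 2 × (3.242 / 0.7282)² = 39.63.
Round up to the next whole unit.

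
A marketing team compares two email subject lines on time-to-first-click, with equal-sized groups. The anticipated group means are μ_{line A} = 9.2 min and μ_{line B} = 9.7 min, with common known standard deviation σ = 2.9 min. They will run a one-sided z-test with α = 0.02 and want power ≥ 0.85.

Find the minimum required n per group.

Standardized effect: d = |μ_{line A} − μ_{line B}| / σ = |9.2 − 9.7| / 2.9 = 0.1724
Set Φ(δ − 2.054) = 0.85; then δ − 2.054 = Φ⁻¹(0.85) = 1.036, giving δ = 3.090.
δ = d·√(n/2) ⇒ n = 2(δ/d)² = 2 × (3.090 / 0.1724)² = 642.47.
Rounding up, n = 643 per group.

n = 643 per group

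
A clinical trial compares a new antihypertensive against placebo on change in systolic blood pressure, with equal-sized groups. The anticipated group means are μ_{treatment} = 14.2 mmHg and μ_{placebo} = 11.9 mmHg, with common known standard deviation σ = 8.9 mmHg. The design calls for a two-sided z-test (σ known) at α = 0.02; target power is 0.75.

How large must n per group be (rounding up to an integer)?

Standardized effect: d = |μ_{treatment} − μ_{placebo}| / σ = |14.2 − 11.9| / 8.9 = 0.2584
For power 0.75 need Φ(δ − z_{0.01}) = 0.75, so δ = z_{0.01} + z_{0.25} = 2.326 + 0.674 = 3.001.
(For δ > 0 the lower-tail rejection region contributes negligibly to power, so the one-term inversion is standard.)
δ = d·√(n/2) ⇒ n = 2(δ/d)² = 2 × (3.001 / 0.2584)² = 269.67.
Round up to the next whole unit.

n = 270 per group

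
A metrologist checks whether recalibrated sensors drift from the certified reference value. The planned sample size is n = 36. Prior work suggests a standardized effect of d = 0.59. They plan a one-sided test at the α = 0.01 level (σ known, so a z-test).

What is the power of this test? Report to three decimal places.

Power ≈ 0.888

Noncentrality parameter: λ = d·√n = 0.59 × √36 = 3.5400
One-sided α = 0.01 → critical value z_{0.01} = 2.326.
Power = P(Z > 2.326 − λ) = Φ(1.214) = 0.8876.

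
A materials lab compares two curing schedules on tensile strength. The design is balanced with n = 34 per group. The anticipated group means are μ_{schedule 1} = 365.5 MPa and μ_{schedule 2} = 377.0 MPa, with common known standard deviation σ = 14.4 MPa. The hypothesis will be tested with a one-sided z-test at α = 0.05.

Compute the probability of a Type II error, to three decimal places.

Standardized effect: d = |μ_{schedule 1} − μ_{schedule 2}| / σ = |365.5 − 377.0| / 14.4 = 0.7986
Noncentrality parameter: λ = d·√(n/2) = 0.7986 × √(34/2) = 3.2928
One-sided α = 0.05 → critical value z_{0.05} = 1.645.
Power = Φ(λ − 1.645) = Φ(1.648) = 0.9503.
Type II error: β = 1 − power = 1 − 0.9503 = 0.0497.

β ≈ 0.050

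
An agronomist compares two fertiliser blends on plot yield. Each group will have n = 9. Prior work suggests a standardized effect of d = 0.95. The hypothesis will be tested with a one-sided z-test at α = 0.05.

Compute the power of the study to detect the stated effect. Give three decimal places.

Power ≈ 0.644

Noncentrality parameter: δ = d·√(n/2) = 0.95 × √(9/2) = 2.0153
One-sided α = 0.05 → critical value z_{0.05} = 1.645.
Power = Φ(δ − 1.645) = Φ(0.370) = 0.6445.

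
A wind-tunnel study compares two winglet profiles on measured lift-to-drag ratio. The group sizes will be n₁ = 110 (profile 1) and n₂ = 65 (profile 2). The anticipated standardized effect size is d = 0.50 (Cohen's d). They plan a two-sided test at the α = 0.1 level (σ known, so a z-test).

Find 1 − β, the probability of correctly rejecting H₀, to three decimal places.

Noncentrality parameter: λ = d / √(1/n₁ + 1/n₂) = 0.50 / √(1/110 + 1/65) = 3.1960
Two-sided α = 0.1 → critical value z_{0.05} = 1.645.
Power = Φ(λ − 1.645) + Φ(−λ − 1.645) = Φ(1.551) + Φ(-4.841) = 0.9396 + 0.0000 = 0.9396.

Power ≈ 0.940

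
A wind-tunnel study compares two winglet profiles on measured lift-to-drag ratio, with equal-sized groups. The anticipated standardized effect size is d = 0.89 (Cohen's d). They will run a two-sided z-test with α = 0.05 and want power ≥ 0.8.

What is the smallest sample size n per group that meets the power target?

n = 20 per group

For power 0.8 need Φ(δ − z_{0.025}) = 0.8, so δ = z_{0.025} + z_{0.20} = 1.960 + 0.842 = 2.802.
(The Φ(−δ − z_{α/2}) term is vanishingly small for δ > 0 and is dropped in the standard sample-size formula.)
δ = d·√(n/2) ⇒ n = 2(δ/d)² = 2 × (2.802 / 0.89)² = 19.82.
Round up to the next whole unit.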